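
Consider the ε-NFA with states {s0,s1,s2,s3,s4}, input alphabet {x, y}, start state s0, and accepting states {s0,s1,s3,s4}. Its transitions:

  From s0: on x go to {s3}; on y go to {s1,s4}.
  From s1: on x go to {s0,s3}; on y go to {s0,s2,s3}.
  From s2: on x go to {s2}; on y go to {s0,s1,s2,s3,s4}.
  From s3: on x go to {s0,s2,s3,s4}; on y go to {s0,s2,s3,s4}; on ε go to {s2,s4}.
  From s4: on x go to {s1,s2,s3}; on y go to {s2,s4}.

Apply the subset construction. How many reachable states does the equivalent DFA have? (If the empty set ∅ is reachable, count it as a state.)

5

Start state of the DFA: {s0} (ε-closure of the NFA start).
{s0} --x--> {s2,s3,s4}  [new]
{s0} --y--> {s1,s4}  [new]
{s2,s3,s4} --x--> {s0,s1,s2,s3,s4}  [new]
{s2,s3,s4} --y--> {s0,s1,s2,s3,s4}  [seen]
{s1,s4} --x--> {s0,s1,s2,s3,s4}  [seen]
{s1,s4} --y--> {s0,s2,s3,s4}  [new]
{s0,s1,s2,s3,s4} --x--> {s0,s1,s2,s3,s4}  [seen]
{s0,s1,s2,s3,s4} --y--> {s0,s1,s2,s3,s4}  [seen]
{s0,s2,s3,s4} --x--> {s0,s1,s2,s3,s4}  [seen]
{s0,s2,s3,s4} --y--> {s0,s1,s2,s3,s4}  [seen]
Reachable DFA states: {s0}, {s2,s3,s4}, {s1,s4}, {s0,s1,s2,s3,s4}, {s0,s2,s3,s4}.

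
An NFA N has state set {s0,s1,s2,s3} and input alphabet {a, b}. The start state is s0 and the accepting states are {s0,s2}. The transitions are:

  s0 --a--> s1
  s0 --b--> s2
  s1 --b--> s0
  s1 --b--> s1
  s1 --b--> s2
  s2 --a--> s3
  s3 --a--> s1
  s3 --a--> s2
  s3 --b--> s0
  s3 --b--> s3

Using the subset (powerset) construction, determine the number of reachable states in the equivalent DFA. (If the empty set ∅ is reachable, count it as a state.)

Start state of the DFA: {s0}.
{s0} --a--> {s1}  [new]
{s0} --b--> {s2}  [new]
{s1} --a--> ∅  [new]
{s1} --b--> {s0,s1,s2}  [new]
{s2} --a--> {s3}  [new]
{s2} --b--> ∅  [seen]
∅ --a--> ∅  [seen]
∅ --b--> ∅  [seen]
{s0,s1,s2} --a--> {s1,s3}  [new]
{s0,s1,s2} --b--> {s0,s1,s2}  [seen]
{s3} --a--> {s1,s2}  [new]
{s3} --b--> {s0,s3}  [new]
{s1,s3} --a--> {s1,s2}  [seen]
{s1,s3} --b--> {s0,s1,s2,s3}  [new]
{s1,s2} --a--> {s3}  [seen]
{s1,s2} --b--> {s0,s1,s2}  [seen]
{s0,s3} --a--> {s1,s2}  [seen]
{s0,s3} --b--> {s0,s2,s3}  [new]
{s0,s1,s2,s3} --a--> {s1,s2,s3}  [new]
{s0,s1,s2,s3} --b--> {s0,s1,s2,s3}  [seen]
{s0,s2,s3} --a--> {s1,s2,s3}  [seen]
{s0,s2,s3} --b--> {s0,s2,s3}  [seen]
{s1,s2,s3} --a--> {s1,s2,s3}  [seen]
{s1,s2,s3} --b--> {s0,s1,s2,s3}  [seen]
Reachable DFA states: {s0}, {s1}, {s2}, ∅, {s0,s1,s2}, {s3}, {s1,s3}, {s1,s2}, {s0,s3}, {s0,s1,s2,s3}, {s0,s2,s3}, {s1,s2,s3}.

12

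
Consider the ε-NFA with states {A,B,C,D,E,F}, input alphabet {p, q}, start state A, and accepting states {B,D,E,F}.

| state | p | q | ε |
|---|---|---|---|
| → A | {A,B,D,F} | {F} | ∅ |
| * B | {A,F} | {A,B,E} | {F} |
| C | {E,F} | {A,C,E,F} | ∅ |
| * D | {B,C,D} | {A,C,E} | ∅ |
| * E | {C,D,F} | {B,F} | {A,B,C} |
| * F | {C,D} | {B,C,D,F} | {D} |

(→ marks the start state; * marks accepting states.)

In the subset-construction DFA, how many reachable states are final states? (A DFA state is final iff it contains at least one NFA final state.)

Start state of the DFA: {A} (ε-closure of the NFA start).
{A} --p--> {A,B,D,F}  [new]
{A} --q--> {D,F}  [new]
{A,B,D,F} --p--> {A,B,C,D,F}  [new]
{A,B,D,F} --q--> {A,B,C,D,E,F}  [new]
{D,F} --p--> {B,C,D,F}  [new]
{D,F} --q--> {A,B,C,D,E,F}  [seen]
{A,B,C,D,F} --p--> {A,B,C,D,E,F}  [seen]
{A,B,C,D,F} --q--> {A,B,C,D,E,F}  [seen]
{A,B,C,D,E,F} --p--> {A,B,C,D,E,F}  [seen]
{A,B,C,D,E,F} --q--> {A,B,C,D,E,F}  [seen]
{B,C,D,F} --p--> {A,B,C,D,E,F}  [seen]
{B,C,D,F} --q--> {A,B,C,D,E,F}  [seen]
Reachable DFA states: {A}, {A,B,D,F}, {D,F}, {A,B,C,D,F}, {A,B,C,D,E,F}, {B,C,D,F}.
Accepting DFA states (contain an NFA accepting state): {A,B,D,F}, {D,F}, {A,B,C,D,F}, {A,B,C,D,E,F}, {B,C,D,F}.

5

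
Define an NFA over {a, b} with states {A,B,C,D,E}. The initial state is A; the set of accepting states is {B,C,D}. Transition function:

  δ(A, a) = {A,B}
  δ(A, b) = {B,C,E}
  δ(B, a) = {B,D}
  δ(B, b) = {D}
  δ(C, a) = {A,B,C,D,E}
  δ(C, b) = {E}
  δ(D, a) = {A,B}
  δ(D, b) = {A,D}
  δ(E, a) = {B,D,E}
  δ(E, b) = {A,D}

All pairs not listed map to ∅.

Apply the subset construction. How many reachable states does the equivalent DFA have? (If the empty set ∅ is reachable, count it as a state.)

Start state of the DFA: {A}.
{A} --a--> {A,B}  [new]
{A} --b--> {B,C,E}  [new]
{A,B} --a--> {A,B,D}  [new]
{A,B} --b--> {B,C,D,E}  [new]
{B,C,E} --a--> {A,B,C,D,E}  [new]
{B,C,E} --b--> {A,D,E}  [new]
{A,B,D} --a--> {A,B,D}  [seen]
{A,B,D} --b--> {A,B,C,D,E}  [seen]
{B,C,D,E} --a--> {A,B,C,D,E}  [seen]
{B,C,D,E} --b--> {A,D,E}  [seen]
{A,B,C,D,E} --a--> {A,B,C,D,E}  [seen]
{A,B,C,D,E} --b--> {A,B,C,D,E}  [seen]
{A,D,E} --a--> {A,B,D,E}  [new]
{A,D,E} --b--> {A,B,C,D,E}  [seen]
{A,B,D,E} --a--> {A,B,D,E}  [seen]
{A,B,D,E} --b--> {A,B,C,D,E}  [seen]
Reachable DFA states: {A}, {A,B}, {B,C,E}, {A,B,D}, {B,C,D,E}, {A,B,C,D,E}, {A,D,E}, {A,B,D,E}.

8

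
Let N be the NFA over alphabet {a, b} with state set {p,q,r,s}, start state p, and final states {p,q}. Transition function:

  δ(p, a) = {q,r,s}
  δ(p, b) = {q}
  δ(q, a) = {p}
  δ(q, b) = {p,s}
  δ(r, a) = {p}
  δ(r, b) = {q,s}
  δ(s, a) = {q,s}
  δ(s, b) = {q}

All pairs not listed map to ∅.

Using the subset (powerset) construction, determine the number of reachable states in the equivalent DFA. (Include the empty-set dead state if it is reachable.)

Start state of the DFA: {p}.
{p} --a--> {q,r,s}  [new]
{p} --b--> {q}  [new]
{q,r,s} --a--> {p,q,s}  [new]
{q,r,s} --b--> {p,q,s}  [seen]
{q} --a--> {p}  [seen]
{q} --b--> {p,s}  [new]
{p,q,s} --a--> {p,q,r,s}  [new]
{p,q,s} --b--> {p,q,s}  [seen]
{p,s} --a--> {q,r,s}  [seen]
{p,s} --b--> {q}  [seen]
{p,q,r,s} --a--> {p,q,r,s}  [seen]
{p,q,r,s} --b--> {p,q,s}  [seen]
Reachable DFA states: {p}, {q,r,s}, {q}, {p,q,s}, {p,s}, {p,q,r,s}.

6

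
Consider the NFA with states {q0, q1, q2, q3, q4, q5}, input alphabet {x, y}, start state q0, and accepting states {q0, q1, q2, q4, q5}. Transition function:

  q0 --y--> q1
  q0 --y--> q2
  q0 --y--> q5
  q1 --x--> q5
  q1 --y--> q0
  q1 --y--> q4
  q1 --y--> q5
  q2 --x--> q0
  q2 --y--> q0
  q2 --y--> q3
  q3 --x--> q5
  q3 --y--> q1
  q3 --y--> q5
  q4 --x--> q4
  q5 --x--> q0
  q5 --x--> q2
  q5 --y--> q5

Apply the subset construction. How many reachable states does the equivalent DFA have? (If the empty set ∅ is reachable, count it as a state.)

12

Start state of the DFA: {q0}.
{q0} --x--> ∅  [new]
{q0} --y--> {q1, q2, q5}  [new]
∅ --x--> ∅  [seen]
∅ --y--> ∅  [seen]
{q1, q2, q5} --x--> {q0, q2, q5}  [new]
{q1, q2, q5} --y--> {q0, q3, q4, q5}  [new]
{q0, q2, q5} --x--> {q0, q2}  [new]
{q0, q2, q5} --y--> {q0, q1, q2, q3, q5}  [new]
{q0, q3, q4, q5} --x--> {q0, q2, q4, q5}  [new]
{q0, q3, q4, q5} --y--> {q1, q2, q5}  [seen]
{q0, q2} --x--> {q0}  [seen]
{q0, q2} --y--> {q0, q1, q2, q3, q5}  [seen]
{q0, q1, q2, q3, q5} --x--> {q0, q2, q5}  [seen]
{q0, q1, q2, q3, q5} --y--> {q0, q1, q2, q3, q4, q5}  [new]
{q0, q2, q4, q5} --x--> {q0, q2, q4}  [new]
{q0, q2, q4, q5} --y--> {q0, q1, q2, q3, q5}  [seen]
{q0, q1, q2, q3, q4, q5} --x--> {q0, q2, q4, q5}  [seen]
{q0, q1, q2, q3, q4, q5} --y--> {q0, q1, q2, q3, q4, q5}  [seen]
{q0, q2, q4} --x--> {q0, q4}  [new]
{q0, q2, q4} --y--> {q0, q1, q2, q3, q5}  [seen]
{q0, q4} --x--> {q4}  [new]
{q0, q4} --y--> {q1, q2, q5}  [seen]
{q4} --x--> {q4}  [seen]
{q4} --y--> ∅  [seen]
Reachable DFA states: {q0}, ∅, {q1, q2, q5}, {q0, q2, q5}, {q0, q3, q4, q5}, {q0, q2}, {q0, q1, q2, q3, q5}, {q0, q2, q4, q5}, {q0, q1, q2, q3, q4, q5}, {q0, q2, q4}, {q0, q4}, {q4}.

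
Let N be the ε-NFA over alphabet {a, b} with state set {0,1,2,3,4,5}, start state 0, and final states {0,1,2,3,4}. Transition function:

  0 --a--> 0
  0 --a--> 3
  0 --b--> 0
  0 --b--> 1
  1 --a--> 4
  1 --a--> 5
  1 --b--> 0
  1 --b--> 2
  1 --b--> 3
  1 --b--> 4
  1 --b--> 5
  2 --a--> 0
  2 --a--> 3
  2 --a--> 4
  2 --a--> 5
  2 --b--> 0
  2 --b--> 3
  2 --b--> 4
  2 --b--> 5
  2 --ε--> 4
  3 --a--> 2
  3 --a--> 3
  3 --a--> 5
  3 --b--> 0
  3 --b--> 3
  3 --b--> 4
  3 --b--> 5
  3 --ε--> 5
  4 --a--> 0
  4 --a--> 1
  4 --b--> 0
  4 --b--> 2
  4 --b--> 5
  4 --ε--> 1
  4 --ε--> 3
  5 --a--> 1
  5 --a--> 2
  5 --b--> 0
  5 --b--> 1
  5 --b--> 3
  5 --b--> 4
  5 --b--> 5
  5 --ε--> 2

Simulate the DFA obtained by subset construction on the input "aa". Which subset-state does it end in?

Start: {0}.
δ(0,a) = {0,3}.
Union: {0,3}.
ε-closure gives {0,1,2,3,4,5}.
After a: {0,1,2,3,4,5}.
δ(0,a) = {0,3}; δ(1,a) = {4,5}; δ(2,a) = {0,3,4,5}; δ(3,a) = {2,3,5}; δ(4,a) = {0,1}; δ(5,a) = {1,2}.
Union: {0,1,2,3,4,5}.
After a: {0,1,2,3,4,5}.

{0,1,2,3,4,5}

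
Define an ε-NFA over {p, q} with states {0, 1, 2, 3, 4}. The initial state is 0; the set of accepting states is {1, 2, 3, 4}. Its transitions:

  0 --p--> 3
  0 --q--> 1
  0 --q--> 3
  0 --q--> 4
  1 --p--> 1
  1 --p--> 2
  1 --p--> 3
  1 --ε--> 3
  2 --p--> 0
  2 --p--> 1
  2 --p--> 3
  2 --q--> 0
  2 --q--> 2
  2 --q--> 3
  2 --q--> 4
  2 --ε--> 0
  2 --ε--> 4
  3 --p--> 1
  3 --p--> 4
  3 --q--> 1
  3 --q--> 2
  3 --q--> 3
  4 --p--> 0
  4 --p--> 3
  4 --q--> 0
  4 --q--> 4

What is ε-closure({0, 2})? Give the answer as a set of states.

Begin with {0, 2}.
2 →ε {0, 4}; add 4.
ε-closure = {0, 2, 4}.

{0, 2, 4}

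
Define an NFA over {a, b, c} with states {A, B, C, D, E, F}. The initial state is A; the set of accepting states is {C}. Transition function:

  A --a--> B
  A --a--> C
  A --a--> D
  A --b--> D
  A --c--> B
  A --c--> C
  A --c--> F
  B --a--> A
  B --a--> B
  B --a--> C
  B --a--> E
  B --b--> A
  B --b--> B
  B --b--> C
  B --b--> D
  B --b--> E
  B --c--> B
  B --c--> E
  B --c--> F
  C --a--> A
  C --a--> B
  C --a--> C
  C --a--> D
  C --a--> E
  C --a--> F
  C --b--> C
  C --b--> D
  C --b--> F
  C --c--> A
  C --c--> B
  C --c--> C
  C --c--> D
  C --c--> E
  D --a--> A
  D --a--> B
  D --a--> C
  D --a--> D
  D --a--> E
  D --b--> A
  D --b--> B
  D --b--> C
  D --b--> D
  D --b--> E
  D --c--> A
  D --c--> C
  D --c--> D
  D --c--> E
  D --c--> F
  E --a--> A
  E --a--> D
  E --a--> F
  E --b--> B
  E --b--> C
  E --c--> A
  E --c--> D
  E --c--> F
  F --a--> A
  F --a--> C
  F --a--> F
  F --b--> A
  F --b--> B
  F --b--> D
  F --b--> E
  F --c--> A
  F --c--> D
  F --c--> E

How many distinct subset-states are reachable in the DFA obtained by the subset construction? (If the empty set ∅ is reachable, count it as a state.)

Start state of the DFA: {A}.
{A} --a--> {B, C, D}  [new]
{A} --b--> {D}  [new]
{A} --c--> {B, C, F}  [new]
{B, C, D} --a--> {A, B, C, D, E, F}  [new]
{B, C, D} --b--> {A, B, C, D, E, F}  [seen]
{B, C, D} --c--> {A, B, C, D, E, F}  [seen]
{D} --a--> {A, B, C, D, E}  [new]
{D} --b--> {A, B, C, D, E}  [seen]
{D} --c--> {A, C, D, E, F}  [new]
{B, C, F} --a--> {A, B, C, D, E, F}  [seen]
{B, C, F} --b--> {A, B, C, D, E, F}  [seen]
{B, C, F} --c--> {A, B, C, D, E, F}  [seen]
{A, B, C, D, E, F} --a--> {A, B, C, D, E, F}  [seen]
{A, B, C, D, E, F} --b--> {A, B, C, D, E, F}  [seen]
{A, B, C, D, E, F} --c--> {A, B, C, D, E, F}  [seen]
{A, B, C, D, E} --a--> {A, B, C, D, E, F}  [seen]
{A, B, C, D, E} --b--> {A, B, C, D, E, F}  [seen]
{A, B, C, D, E} --c--> {A, B, C, D, E, F}  [seen]
{A, C, D, E, F} --a--> {A, B, C, D, E, F}  [seen]
{A, C, D, E, F} --b--> {A, B, C, D, E, F}  [seen]
{A, C, D, E, F} --c--> {A, B, C, D, E, F}  [seen]
Reachable DFA states: {A}, {B, C, D}, {D}, {B, C, F}, {A, B, C, D, E, F}, {A, B, C, D, E}, {A, C, D, E, F}.

7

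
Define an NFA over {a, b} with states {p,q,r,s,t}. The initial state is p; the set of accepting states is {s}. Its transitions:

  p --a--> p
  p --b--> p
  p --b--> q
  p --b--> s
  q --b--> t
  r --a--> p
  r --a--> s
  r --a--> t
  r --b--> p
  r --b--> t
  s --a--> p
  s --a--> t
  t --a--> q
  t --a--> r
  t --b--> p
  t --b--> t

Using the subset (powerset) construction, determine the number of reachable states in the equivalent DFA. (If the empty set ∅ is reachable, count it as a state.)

8

Start state of the DFA: {p}.
{p} --a--> {p}  [seen]
{p} --b--> {p,q,s}  [new]
{p,q,s} --a--> {p,t}  [new]
{p,q,s} --b--> {p,q,s,t}  [new]
{p,t} --a--> {p,q,r}  [new]
{p,t} --b--> {p,q,s,t}  [seen]
{p,q,s,t} --a--> {p,q,r,t}  [new]
{p,q,s,t} --b--> {p,q,s,t}  [seen]
{p,q,r} --a--> {p,s,t}  [new]
{p,q,r} --b--> {p,q,s,t}  [seen]
{p,q,r,t} --a--> {p,q,r,s,t}  [new]
{p,q,r,t} --b--> {p,q,s,t}  [seen]
{p,s,t} --a--> {p,q,r,t}  [seen]
{p,s,t} --b--> {p,q,s,t}  [seen]
{p,q,r,s,t} --a--> {p,q,r,s,t}  [seen]
{p,q,r,s,t} --b--> {p,q,s,t}  [seen]
Reachable DFA states: {p}, {p,q,s}, {p,t}, {p,q,s,t}, {p,q,r}, {p,q,r,t}, {p,s,t}, {p,q,r,s,t}.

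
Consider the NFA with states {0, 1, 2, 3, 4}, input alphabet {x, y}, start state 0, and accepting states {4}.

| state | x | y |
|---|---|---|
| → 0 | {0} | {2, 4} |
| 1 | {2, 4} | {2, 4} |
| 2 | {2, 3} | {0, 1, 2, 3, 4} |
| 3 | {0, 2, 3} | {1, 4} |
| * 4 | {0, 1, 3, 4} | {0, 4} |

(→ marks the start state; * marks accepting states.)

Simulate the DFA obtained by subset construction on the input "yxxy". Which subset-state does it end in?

{0, 1, 2, 3, 4}

Start: {0}.
δ(0,y) = {2, 4}.
Union: {2, 4}.
After y: {2, 4}.
δ(2,x) = {2, 3}; δ(4,x) = {0, 1, 3, 4}.
Union: {0, 1, 2, 3, 4}.
After x: {0, 1, 2, 3, 4}.
δ(0,x) = {0}; δ(1,x) = {2, 4}; δ(2,x) = {2, 3}; δ(3,x) = {0, 2, 3}; δ(4,x) = {0, 1, 3, 4}.
Union: {0, 1, 2, 3, 4}.
After x: {0, 1, 2, 3, 4}.
δ(0,y) = {2, 4}; δ(1,y) = {2, 4}; δ(2,y) = {0, 1, 2, 3, 4}; δ(3,y) = {1, 4}; δ(4,y) = {0, 4}.
Union: {0, 1, 2, 3, 4}.
After y: {0, 1, 2, 3, 4}.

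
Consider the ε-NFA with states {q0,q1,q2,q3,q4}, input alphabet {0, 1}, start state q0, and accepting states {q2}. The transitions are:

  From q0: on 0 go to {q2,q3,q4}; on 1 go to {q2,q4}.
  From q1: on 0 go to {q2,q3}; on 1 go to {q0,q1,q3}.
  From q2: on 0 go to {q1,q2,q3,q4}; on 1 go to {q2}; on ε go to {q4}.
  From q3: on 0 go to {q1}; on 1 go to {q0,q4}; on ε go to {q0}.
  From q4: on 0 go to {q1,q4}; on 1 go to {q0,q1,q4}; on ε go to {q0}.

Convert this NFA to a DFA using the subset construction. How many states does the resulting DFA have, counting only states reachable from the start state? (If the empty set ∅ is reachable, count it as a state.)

5

Start state of the DFA: {q0} (ε-closure of the NFA start).
{q0} --0--> {q0,q2,q3,q4}  [new]
{q0} --1--> {q0,q2,q4}  [new]
{q0,q2,q3,q4} --0--> {q0,q1,q2,q3,q4}  [new]
{q0,q2,q3,q4} --1--> {q0,q1,q2,q4}  [new]
{q0,q2,q4} --0--> {q0,q1,q2,q3,q4}  [seen]
{q0,q2,q4} --1--> {q0,q1,q2,q4}  [seen]
{q0,q1,q2,q3,q4} --0--> {q0,q1,q2,q3,q4}  [seen]
{q0,q1,q2,q3,q4} --1--> {q0,q1,q2,q3,q4}  [seen]
{q0,q1,q2,q4} --0--> {q0,q1,q2,q3,q4}  [seen]
{q0,q1,q2,q4} --1--> {q0,q1,q2,q3,q4}  [seen]
Reachable DFA states: {q0}, {q0,q2,q3,q4}, {q0,q2,q4}, {q0,q1,q2,q3,q4}, {q0,q1,q2,q4}.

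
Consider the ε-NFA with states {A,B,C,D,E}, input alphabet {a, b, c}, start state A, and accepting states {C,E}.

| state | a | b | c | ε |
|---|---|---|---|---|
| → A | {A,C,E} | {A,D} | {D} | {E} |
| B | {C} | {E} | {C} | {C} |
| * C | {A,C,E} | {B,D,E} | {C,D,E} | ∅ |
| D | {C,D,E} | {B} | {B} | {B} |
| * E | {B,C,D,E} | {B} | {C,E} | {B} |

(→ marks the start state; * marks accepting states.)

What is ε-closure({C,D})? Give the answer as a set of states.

Begin with {C,D}.
D →ε {B}; add B.
ε-closure = {B,C,D}.

{B,C,D}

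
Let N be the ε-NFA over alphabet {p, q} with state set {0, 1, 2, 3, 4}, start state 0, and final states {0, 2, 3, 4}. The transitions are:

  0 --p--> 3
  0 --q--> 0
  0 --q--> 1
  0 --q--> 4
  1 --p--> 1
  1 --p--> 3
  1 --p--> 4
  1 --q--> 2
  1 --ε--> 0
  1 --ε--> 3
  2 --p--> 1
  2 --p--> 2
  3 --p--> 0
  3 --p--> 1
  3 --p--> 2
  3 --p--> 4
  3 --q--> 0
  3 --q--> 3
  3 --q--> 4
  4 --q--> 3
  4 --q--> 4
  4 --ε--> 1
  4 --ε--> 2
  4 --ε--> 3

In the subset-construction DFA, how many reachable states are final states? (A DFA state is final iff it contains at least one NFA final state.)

Start state of the DFA: {0} (ε-closure of the NFA start).
{0} --p--> {3}  [new]
{0} --q--> {0, 1, 2, 3, 4}  [new]
{3} --p--> {0, 1, 2, 3, 4}  [seen]
{3} --q--> {0, 1, 2, 3, 4}  [seen]
{0, 1, 2, 3, 4} --p--> {0, 1, 2, 3, 4}  [seen]
{0, 1, 2, 3, 4} --q--> {0, 1, 2, 3, 4}  [seen]
Reachable DFA states: {0}, {3}, {0, 1, 2, 3, 4}.
Accepting DFA states (contain an NFA accepting state): {0}, {3}, {0, 1, 2, 3, 4}.

3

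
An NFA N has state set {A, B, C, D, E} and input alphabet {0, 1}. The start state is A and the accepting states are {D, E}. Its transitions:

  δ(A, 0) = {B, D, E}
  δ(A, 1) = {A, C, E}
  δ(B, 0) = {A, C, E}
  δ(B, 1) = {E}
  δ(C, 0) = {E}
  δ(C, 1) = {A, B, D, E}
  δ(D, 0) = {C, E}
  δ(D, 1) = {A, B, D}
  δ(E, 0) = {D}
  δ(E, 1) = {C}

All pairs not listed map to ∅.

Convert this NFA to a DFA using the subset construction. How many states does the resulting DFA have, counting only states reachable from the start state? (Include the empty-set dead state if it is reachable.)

6

Start state of the DFA: {A}.
{A} --0--> {B, D, E}  [new]
{A} --1--> {A, C, E}  [new]
{B, D, E} --0--> {A, C, D, E}  [new]
{B, D, E} --1--> {A, B, C, D, E}  [new]
{A, C, E} --0--> {B, D, E}  [seen]
{A, C, E} --1--> {A, B, C, D, E}  [seen]
{A, C, D, E} --0--> {B, C, D, E}  [new]
{A, C, D, E} --1--> {A, B, C, D, E}  [seen]
{A, B, C, D, E} --0--> {A, B, C, D, E}  [seen]
{A, B, C, D, E} --1--> {A, B, C, D, E}  [seen]
{B, C, D, E} --0--> {A, C, D, E}  [seen]
{B, C, D, E} --1--> {A, B, C, D, E}  [seen]
Reachable DFA states: {A}, {B, D, E}, {A, C, E}, {A, C, D, E}, {A, B, C, D, E}, {B, C, D, E}.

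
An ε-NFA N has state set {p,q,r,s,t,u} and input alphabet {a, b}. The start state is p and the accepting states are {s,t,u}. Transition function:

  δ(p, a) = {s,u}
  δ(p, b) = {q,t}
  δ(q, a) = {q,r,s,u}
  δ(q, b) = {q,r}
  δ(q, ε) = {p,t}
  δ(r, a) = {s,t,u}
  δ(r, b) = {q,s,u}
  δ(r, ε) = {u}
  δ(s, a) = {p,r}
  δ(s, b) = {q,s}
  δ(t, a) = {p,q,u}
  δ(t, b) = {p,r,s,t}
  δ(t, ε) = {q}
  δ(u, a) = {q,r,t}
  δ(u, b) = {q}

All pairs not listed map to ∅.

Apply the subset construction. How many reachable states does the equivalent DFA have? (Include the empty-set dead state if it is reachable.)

6

Start state of the DFA: {p} (ε-closure of the NFA start).
{p} --a--> {s,u}  [new]
{p} --b--> {p,q,t}  [new]
{s,u} --a--> {p,q,r,t,u}  [new]
{s,u} --b--> {p,q,s,t}  [new]
{p,q,t} --a--> {p,q,r,s,t,u}  [new]
{p,q,t} --b--> {p,q,r,s,t,u}  [seen]
{p,q,r,t,u} --a--> {p,q,r,s,t,u}  [seen]
{p,q,r,t,u} --b--> {p,q,r,s,t,u}  [seen]
{p,q,s,t} --a--> {p,q,r,s,t,u}  [seen]
{p,q,s,t} --b--> {p,q,r,s,t,u}  [seen]
{p,q,r,s,t,u} --a--> {p,q,r,s,t,u}  [seen]
{p,q,r,s,t,u} --b--> {p,q,r,s,t,u}  [seen]
Reachable DFA states: {p}, {s,u}, {p,q,t}, {p,q,r,t,u}, {p,q,s,t}, {p,q,r,s,t,u}.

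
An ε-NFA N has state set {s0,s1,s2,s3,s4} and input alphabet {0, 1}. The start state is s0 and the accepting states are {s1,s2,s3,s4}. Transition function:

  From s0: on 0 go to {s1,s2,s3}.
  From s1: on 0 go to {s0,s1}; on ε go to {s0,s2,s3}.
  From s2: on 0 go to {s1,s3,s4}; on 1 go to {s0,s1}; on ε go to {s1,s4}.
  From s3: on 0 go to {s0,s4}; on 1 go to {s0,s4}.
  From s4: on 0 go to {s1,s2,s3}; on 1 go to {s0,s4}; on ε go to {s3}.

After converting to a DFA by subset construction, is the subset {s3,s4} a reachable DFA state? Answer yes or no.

Start state of the DFA: {s0} (ε-closure of the NFA start).
{s0} --0--> {s0,s1,s2,s3,s4}  [new]
{s0} --1--> ∅  [new]
{s0,s1,s2,s3,s4} --0--> {s0,s1,s2,s3,s4}  [seen]
{s0,s1,s2,s3,s4} --1--> {s0,s1,s2,s3,s4}  [seen]
∅ --0--> ∅  [seen]
∅ --1--> ∅  [seen]
Reachable DFA states: {s0}, {s0,s1,s2,s3,s4}, ∅.
{s3,s4} is not among them.

no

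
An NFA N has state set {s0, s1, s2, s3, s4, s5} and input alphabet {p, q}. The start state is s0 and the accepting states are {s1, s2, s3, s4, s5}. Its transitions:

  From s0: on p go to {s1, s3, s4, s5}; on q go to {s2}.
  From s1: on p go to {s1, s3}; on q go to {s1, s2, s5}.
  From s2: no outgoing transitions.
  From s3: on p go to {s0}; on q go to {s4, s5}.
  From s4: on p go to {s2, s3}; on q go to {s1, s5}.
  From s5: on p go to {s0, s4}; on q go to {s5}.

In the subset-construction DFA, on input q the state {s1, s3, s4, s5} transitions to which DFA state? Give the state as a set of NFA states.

δ(s1,q) = {s1, s2, s5}; δ(s3,q) = {s4, s5}; δ(s4,q) = {s1, s5}; δ(s5,q) = {s5}.
Union: {s1, s2, s4, s5}.

{s1, s2, s4, s5}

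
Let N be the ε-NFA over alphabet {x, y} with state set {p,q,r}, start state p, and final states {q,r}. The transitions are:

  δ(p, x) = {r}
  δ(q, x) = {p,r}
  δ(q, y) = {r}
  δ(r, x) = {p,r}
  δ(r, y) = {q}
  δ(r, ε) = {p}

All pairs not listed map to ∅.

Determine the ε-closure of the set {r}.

Begin with {r}.
r →ε {p}; add p.
ε-closure = {p,r}.

{p,r}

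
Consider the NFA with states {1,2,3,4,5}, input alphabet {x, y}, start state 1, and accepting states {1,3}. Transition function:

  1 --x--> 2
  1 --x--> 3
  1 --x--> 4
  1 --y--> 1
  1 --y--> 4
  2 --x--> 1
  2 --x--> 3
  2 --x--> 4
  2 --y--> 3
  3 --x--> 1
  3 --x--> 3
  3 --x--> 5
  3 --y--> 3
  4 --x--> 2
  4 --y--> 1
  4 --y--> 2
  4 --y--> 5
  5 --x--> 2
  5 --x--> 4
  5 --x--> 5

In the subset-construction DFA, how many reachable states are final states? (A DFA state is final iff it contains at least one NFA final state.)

Start state of the DFA: {1}.
{1} --x--> {2,3,4}  [new]
{1} --y--> {1,4}  [new]
{2,3,4} --x--> {1,2,3,4,5}  [new]
{2,3,4} --y--> {1,2,3,5}  [new]
{1,4} --x--> {2,3,4}  [seen]
{1,4} --y--> {1,2,4,5}  [new]
{1,2,3,4,5} --x--> {1,2,3,4,5}  [seen]
{1,2,3,4,5} --y--> {1,2,3,4,5}  [seen]
{1,2,3,5} --x--> {1,2,3,4,5}  [seen]
{1,2,3,5} --y--> {1,3,4}  [new]
{1,2,4,5} --x--> {1,2,3,4,5}  [seen]
{1,2,4,5} --y--> {1,2,3,4,5}  [seen]
{1,3,4} --x--> {1,2,3,4,5}  [seen]
{1,3,4} --y--> {1,2,3,4,5}  [seen]
Reachable DFA states: {1}, {2,3,4}, {1,4}, {1,2,3,4,5}, {1,2,3,5}, {1,2,4,5}, {1,3,4}.
Accepting DFA states (contain an NFA accepting state): {1}, {2,3,4}, {1,4}, {1,2,3,4,5}, {1,2,3,5}, {1,2,4,5}, {1,3,4}.

7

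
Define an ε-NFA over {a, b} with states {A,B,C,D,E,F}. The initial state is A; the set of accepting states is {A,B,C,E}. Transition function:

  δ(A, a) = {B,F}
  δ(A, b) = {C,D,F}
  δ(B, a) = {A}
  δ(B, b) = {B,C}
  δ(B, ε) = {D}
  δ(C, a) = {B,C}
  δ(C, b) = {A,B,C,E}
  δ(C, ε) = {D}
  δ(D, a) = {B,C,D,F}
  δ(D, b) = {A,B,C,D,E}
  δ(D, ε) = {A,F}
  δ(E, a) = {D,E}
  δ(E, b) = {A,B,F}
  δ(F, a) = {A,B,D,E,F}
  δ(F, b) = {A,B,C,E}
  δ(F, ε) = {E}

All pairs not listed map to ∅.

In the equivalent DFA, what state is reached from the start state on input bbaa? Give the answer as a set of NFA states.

{A,B,C,D,E,F}

Start: {A}.
δ(A,b) = {C,D,F}.
Union: {C,D,F}.
ε-closure gives {A,C,D,E,F}.
After b: {A,C,D,E,F}.
δ(A,b) = {C,D,F}; δ(C,b) = {A,B,C,E}; δ(D,b) = {A,B,C,D,E}; δ(E,b) = {A,B,F}; δ(F,b) = {A,B,C,E}.
Union: {A,B,C,D,E,F}.
After b: {A,B,C,D,E,F}.
δ(A,a) = {B,F}; δ(B,a) = {A}; δ(C,a) = {B,C}; δ(D,a) = {B,C,D,F}; δ(E,a) = {D,E}; δ(F,a) = {A,B,D,E,F}.
Union: {A,B,C,D,E,F}.
After a: {A,B,C,D,E,F}.
δ(A,a) = {B,F}; δ(B,a) = {A}; δ(C,a) = {B,C}; δ(D,a) = {B,C,D,F}; δ(E,a) = {D,E}; δ(F,a) = {A,B,D,E,F}.
Union: {A,B,C,D,E,F}.
After a: {A,B,C,D,E,F}.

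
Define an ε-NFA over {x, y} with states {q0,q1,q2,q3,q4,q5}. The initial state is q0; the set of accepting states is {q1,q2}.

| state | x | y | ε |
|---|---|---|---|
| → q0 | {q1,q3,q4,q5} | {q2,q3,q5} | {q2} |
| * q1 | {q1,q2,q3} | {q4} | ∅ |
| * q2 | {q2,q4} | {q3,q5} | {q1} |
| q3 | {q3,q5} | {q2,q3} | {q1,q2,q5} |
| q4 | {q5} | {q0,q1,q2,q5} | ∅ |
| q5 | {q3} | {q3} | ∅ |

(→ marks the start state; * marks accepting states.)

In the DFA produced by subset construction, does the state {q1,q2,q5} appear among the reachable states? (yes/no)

Start state of the DFA: {q0,q1,q2} (ε-closure of the NFA start).
{q0,q1,q2} --x--> {q1,q2,q3,q4,q5}  [new]
{q0,q1,q2} --y--> {q1,q2,q3,q4,q5}  [seen]
{q1,q2,q3,q4,q5} --x--> {q1,q2,q3,q4,q5}  [seen]
{q1,q2,q3,q4,q5} --y--> {q0,q1,q2,q3,q4,q5}  [new]
{q0,q1,q2,q3,q4,q5} --x--> {q1,q2,q3,q4,q5}  [seen]
{q0,q1,q2,q3,q4,q5} --y--> {q0,q1,q2,q3,q4,q5}  [seen]
Reachable DFA states: {q0,q1,q2}, {q1,q2,q3,q4,q5}, {q0,q1,q2,q3,q4,q5}.
{q1,q2,q5} is not among them.

no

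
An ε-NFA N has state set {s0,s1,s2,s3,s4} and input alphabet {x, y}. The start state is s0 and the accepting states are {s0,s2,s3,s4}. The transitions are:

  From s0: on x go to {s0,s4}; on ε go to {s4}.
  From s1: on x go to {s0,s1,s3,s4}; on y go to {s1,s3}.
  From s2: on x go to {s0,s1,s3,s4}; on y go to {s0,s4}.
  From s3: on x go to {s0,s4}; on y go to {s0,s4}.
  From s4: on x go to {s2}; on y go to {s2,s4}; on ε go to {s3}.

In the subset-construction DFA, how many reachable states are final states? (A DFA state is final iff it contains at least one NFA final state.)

3

Start state of the DFA: {s0,s3,s4} (ε-closure of the NFA start).
{s0,s3,s4} --x--> {s0,s2,s3,s4}  [new]
{s0,s3,s4} --y--> {s0,s2,s3,s4}  [seen]
{s0,s2,s3,s4} --x--> {s0,s1,s2,s3,s4}  [new]
{s0,s2,s3,s4} --y--> {s0,s2,s3,s4}  [seen]
{s0,s1,s2,s3,s4} --x--> {s0,s1,s2,s3,s4}  [seen]
{s0,s1,s2,s3,s4} --y--> {s0,s1,s2,s3,s4}  [seen]
Reachable DFA states: {s0,s3,s4}, {s0,s2,s3,s4}, {s0,s1,s2,s3,s4}.
Accepting DFA states (contain an NFA accepting state): {s0,s3,s4}, {s0,s2,s3,s4}, {s0,s1,s2,s3,s4}.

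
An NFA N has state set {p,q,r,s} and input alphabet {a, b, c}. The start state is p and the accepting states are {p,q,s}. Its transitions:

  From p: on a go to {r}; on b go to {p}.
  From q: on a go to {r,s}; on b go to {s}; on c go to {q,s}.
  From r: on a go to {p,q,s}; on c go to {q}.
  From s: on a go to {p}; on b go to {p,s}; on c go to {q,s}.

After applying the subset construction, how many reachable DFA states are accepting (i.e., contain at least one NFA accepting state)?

10

Start state of the DFA: {p}.
{p} --a--> {r}  [new]
{p} --b--> {p}  [seen]
{p} --c--> ∅  [new]
{r} --a--> {p,q,s}  [new]
{r} --b--> ∅  [seen]
{r} --c--> {q}  [new]
∅ --a--> ∅  [seen]
∅ --b--> ∅  [seen]
∅ --c--> ∅  [seen]
{p,q,s} --a--> {p,r,s}  [new]
{p,q,s} --b--> {p,s}  [new]
{p,q,s} --c--> {q,s}  [new]
{q} --a--> {r,s}  [new]
{q} --b--> {s}  [new]
{q} --c--> {q,s}  [seen]
{p,r,s} --a--> {p,q,r,s}  [new]
{p,r,s} --b--> {p,s}  [seen]
{p,r,s} --c--> {q,s}  [seen]
{p,s} --a--> {p,r}  [new]
{p,s} --b--> {p,s}  [seen]
{p,s} --c--> {q,s}  [seen]
{q,s} --a--> {p,r,s}  [seen]
{q,s} --b--> {p,s}  [seen]
{q,s} --c--> {q,s}  [seen]
{r,s} --a--> {p,q,s}  [seen]
{r,s} --b--> {p,s}  [seen]
{r,s} --c--> {q,s}  [seen]
{s} --a--> {p}  [seen]
{s} --b--> {p,s}  [seen]
{s} --c--> {q,s}  [seen]
{p,q,r,s} --a--> {p,q,r,s}  [seen]
{p,q,r,s} --b--> {p,s}  [seen]
{p,q,r,s} --c--> {q,s}  [seen]
{p,r} --a--> {p,q,r,s}  [seen]
{p,r} --b--> {p}  [seen]
{p,r} --c--> {q}  [seen]
Reachable DFA states: {p}, {r}, ∅, {p,q,s}, {q}, {p,r,s}, {p,s}, {q,s}, {r,s}, {s}, {p,q,r,s}, {p,r}.
Accepting DFA states (contain an NFA accepting state): {p}, {p,q,s}, {q}, {p,r,s}, {p,s}, {q,s}, {r,s}, {s}, {p,q,r,s}, {p,r}.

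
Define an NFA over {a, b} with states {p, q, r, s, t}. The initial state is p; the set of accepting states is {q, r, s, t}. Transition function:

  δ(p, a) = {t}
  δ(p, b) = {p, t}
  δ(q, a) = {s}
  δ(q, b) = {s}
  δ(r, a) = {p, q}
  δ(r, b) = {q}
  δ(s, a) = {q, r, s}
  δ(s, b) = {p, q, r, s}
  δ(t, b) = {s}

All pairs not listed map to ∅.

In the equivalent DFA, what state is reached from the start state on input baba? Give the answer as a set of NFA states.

{q, r, s}

Start: {p}.
δ(p,b) = {p, t}.
Union: {p, t}.
After b: {p, t}.
δ(p,a) = {t}; δ(t,a) = ∅.
Union: {t}.
After a: {t}.
δ(t,b) = {s}.
Union: {s}.
After b: {s}.
δ(s,a) = {q, r, s}.
Union: {q, r, s}.
After a: {q, r, s}.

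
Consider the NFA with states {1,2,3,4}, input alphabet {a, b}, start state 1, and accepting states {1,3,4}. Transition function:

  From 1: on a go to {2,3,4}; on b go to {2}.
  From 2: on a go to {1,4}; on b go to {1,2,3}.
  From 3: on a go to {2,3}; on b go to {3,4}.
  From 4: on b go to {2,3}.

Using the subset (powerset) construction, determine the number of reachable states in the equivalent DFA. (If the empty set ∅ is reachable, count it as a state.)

7

Start state of the DFA: {1}.
{1} --a--> {2,3,4}  [new]
{1} --b--> {2}  [new]
{2,3,4} --a--> {1,2,3,4}  [new]
{2,3,4} --b--> {1,2,3,4}  [seen]
{2} --a--> {1,4}  [new]
{2} --b--> {1,2,3}  [new]
{1,2,3,4} --a--> {1,2,3,4}  [seen]
{1,2,3,4} --b--> {1,2,3,4}  [seen]
{1,4} --a--> {2,3,4}  [seen]
{1,4} --b--> {2,3}  [new]
{1,2,3} --a--> {1,2,3,4}  [seen]
{1,2,3} --b--> {1,2,3,4}  [seen]
{2,3} --a--> {1,2,3,4}  [seen]
{2,3} --b--> {1,2,3,4}  [seen]
Reachable DFA states: {1}, {2,3,4}, {2}, {1,2,3,4}, {1,4}, {1,2,3}, {2,3}.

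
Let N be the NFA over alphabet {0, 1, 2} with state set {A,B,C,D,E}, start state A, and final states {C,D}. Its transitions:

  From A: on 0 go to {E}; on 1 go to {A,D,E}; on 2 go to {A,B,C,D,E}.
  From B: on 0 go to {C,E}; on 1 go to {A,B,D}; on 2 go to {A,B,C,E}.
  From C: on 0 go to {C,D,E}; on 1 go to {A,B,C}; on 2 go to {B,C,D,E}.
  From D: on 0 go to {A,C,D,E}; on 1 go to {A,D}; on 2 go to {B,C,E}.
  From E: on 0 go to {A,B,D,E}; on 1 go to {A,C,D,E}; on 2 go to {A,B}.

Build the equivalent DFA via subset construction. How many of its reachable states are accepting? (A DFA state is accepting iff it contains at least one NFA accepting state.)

5

Start state of the DFA: {A}.
{A} --0--> {E}  [new]
{A} --1--> {A,D,E}  [new]
{A} --2--> {A,B,C,D,E}  [new]
{E} --0--> {A,B,D,E}  [new]
{E} --1--> {A,C,D,E}  [new]
{E} --2--> {A,B}  [new]
{A,D,E} --0--> {A,B,C,D,E}  [seen]
{A,D,E} --1--> {A,C,D,E}  [seen]
{A,D,E} --2--> {A,B,C,D,E}  [seen]
{A,B,C,D,E} --0--> {A,B,C,D,E}  [seen]
{A,B,C,D,E} --1--> {A,B,C,D,E}  [seen]
{A,B,C,D,E} --2--> {A,B,C,D,E}  [seen]
{A,B,D,E} --0--> {A,B,C,D,E}  [seen]
{A,B,D,E} --1--> {A,B,C,D,E}  [seen]
{A,B,D,E} --2--> {A,B,C,D,E}  [seen]
{A,C,D,E} --0--> {A,B,C,D,E}  [seen]
{A,C,D,E} --1--> {A,B,C,D,E}  [seen]
{A,C,D,E} --2--> {A,B,C,D,E}  [seen]
{A,B} --0--> {C,E}  [new]
{A,B} --1--> {A,B,D,E}  [seen]
{A,B} --2--> {A,B,C,D,E}  [seen]
{C,E} --0--> {A,B,C,D,E}  [seen]
{C,E} --1--> {A,B,C,D,E}  [seen]
{C,E} --2--> {A,B,C,D,E}  [seen]
Reachable DFA states: {A}, {E}, {A,D,E}, {A,B,C,D,E}, {A,B,D,E}, {A,C,D,E}, {A,B}, {C,E}.
Accepting DFA states (contain an NFA accepting state): {A,D,E}, {A,B,C,D,E}, {A,B,D,E}, {A,C,D,E}, {C,E}.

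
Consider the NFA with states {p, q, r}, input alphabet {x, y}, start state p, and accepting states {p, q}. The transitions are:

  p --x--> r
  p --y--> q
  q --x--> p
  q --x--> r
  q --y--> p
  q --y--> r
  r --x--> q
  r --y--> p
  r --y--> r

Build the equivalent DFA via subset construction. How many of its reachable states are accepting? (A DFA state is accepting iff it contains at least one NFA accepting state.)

Start state of the DFA: {p}.
{p} --x--> {r}  [new]
{p} --y--> {q}  [new]
{r} --x--> {q}  [seen]
{r} --y--> {p, r}  [new]
{q} --x--> {p, r}  [seen]
{q} --y--> {p, r}  [seen]
{p, r} --x--> {q, r}  [new]
{p, r} --y--> {p, q, r}  [new]
{q, r} --x--> {p, q, r}  [seen]
{q, r} --y--> {p, r}  [seen]
{p, q, r} --x--> {p, q, r}  [seen]
{p, q, r} --y--> {p, q, r}  [seen]
Reachable DFA states: {p}, {r}, {q}, {p, r}, {q, r}, {p, q, r}.
Accepting DFA states (contain an NFA accepting state): {p}, {q}, {p, r}, {q, r}, {p, q, r}.

5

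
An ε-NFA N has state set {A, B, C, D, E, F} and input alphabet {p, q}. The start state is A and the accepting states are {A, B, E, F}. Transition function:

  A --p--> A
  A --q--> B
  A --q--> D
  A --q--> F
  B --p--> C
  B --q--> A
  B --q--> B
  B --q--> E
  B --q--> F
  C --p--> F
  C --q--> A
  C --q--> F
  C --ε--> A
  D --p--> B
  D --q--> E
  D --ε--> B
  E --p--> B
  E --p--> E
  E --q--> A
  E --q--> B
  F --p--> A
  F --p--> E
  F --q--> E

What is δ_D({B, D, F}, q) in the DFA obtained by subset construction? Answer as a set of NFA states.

{A, B, E, F}

δ(B,q) = {A, B, E, F}; δ(D,q) = {E}; δ(F,q) = {E}.
Union: {A, B, E, F}.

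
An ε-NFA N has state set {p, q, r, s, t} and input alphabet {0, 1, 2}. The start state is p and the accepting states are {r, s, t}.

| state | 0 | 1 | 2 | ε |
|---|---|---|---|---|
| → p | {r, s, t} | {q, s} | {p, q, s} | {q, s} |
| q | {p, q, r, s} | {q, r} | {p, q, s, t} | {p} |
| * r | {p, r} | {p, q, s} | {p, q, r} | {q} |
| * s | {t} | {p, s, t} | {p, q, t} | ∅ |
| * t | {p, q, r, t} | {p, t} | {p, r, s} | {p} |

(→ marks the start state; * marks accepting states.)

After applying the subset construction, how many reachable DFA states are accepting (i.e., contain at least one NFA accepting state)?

Start state of the DFA: {p, q, s} (ε-closure of the NFA start).
{p, q, s} --0--> {p, q, r, s, t}  [new]
{p, q, s} --1--> {p, q, r, s, t}  [seen]
{p, q, s} --2--> {p, q, s, t}  [new]
{p, q, r, s, t} --0--> {p, q, r, s, t}  [seen]
{p, q, r, s, t} --1--> {p, q, r, s, t}  [seen]
{p, q, r, s, t} --2--> {p, q, r, s, t}  [seen]
{p, q, s, t} --0--> {p, q, r, s, t}  [seen]
{p, q, s, t} --1--> {p, q, r, s, t}  [seen]
{p, q, s, t} --2--> {p, q, r, s, t}  [seen]
Reachable DFA states: {p, q, s}, {p, q, r, s, t}, {p, q, s, t}.
Accepting DFA states (contain an NFA accepting state): {p, q, s}, {p, q, r, s, t}, {p, q, s, t}.

3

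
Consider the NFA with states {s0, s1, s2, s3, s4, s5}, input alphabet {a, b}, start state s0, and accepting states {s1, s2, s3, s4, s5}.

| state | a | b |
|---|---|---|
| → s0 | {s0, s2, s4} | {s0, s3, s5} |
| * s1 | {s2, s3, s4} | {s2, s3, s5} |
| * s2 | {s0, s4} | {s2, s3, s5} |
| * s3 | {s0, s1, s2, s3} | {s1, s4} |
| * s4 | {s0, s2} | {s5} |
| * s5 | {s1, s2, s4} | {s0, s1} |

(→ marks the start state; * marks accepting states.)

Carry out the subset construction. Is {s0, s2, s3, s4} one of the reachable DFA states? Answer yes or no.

Start state of the DFA: {s0}.
{s0} --a--> {s0, s2, s4}  [new]
{s0} --b--> {s0, s3, s5}  [new]
{s0, s2, s4} --a--> {s0, s2, s4}  [seen]
{s0, s2, s4} --b--> {s0, s2, s3, s5}  [new]
{s0, s3, s5} --a--> {s0, s1, s2, s3, s4}  [new]
{s0, s3, s5} --b--> {s0, s1, s3, s4, s5}  [new]
{s0, s2, s3, s5} --a--> {s0, s1, s2, s3, s4}  [seen]
{s0, s2, s3, s5} --b--> {s0, s1, s2, s3, s4, s5}  [new]
{s0, s1, s2, s3, s4} --a--> {s0, s1, s2, s3, s4}  [seen]
{s0, s1, s2, s3, s4} --b--> {s0, s1, s2, s3, s4, s5}  [seen]
{s0, s1, s3, s4, s5} --a--> {s0, s1, s2, s3, s4}  [seen]
{s0, s1, s3, s4, s5} --b--> {s0, s1, s2, s3, s4, s5}  [seen]
{s0, s1, s2, s3, s4, s5} --a--> {s0, s1, s2, s3, s4}  [seen]
{s0, s1, s2, s3, s4, s5} --b--> {s0, s1, s2, s3, s4, s5}  [seen]
Reachable DFA states: {s0}, {s0, s2, s4}, {s0, s3, s5}, {s0, s2, s3, s5}, {s0, s1, s2, s3, s4}, {s0, s1, s3, s4, s5}, {s0, s1, s2, s3, s4, s5}.
{s0, s2, s3, s4} is not among them.

no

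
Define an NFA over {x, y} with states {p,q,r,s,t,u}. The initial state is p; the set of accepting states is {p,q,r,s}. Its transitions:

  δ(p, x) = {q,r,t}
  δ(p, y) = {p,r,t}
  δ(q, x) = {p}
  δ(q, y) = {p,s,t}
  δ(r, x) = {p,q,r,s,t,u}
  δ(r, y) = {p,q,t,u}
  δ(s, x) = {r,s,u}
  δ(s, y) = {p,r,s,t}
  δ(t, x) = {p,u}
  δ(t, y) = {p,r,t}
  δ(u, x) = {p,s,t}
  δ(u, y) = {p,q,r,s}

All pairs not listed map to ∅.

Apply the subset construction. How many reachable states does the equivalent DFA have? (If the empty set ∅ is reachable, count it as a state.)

Start state of the DFA: {p}.
{p} --x--> {q,r,t}  [new]
{p} --y--> {p,r,t}  [new]
{q,r,t} --x--> {p,q,r,s,t,u}  [new]
{q,r,t} --y--> {p,q,r,s,t,u}  [seen]
{p,r,t} --x--> {p,q,r,s,t,u}  [seen]
{p,r,t} --y--> {p,q,r,t,u}  [new]
{p,q,r,s,t,u} --x--> {p,q,r,s,t,u}  [seen]
{p,q,r,s,t,u} --y--> {p,q,r,s,t,u}  [seen]
{p,q,r,t,u} --x--> {p,q,r,s,t,u}  [seen]
{p,q,r,t,u} --y--> {p,q,r,s,t,u}  [seen]
Reachable DFA states: {p}, {q,r,t}, {p,r,t}, {p,q,r,s,t,u}, {p,q,r,t,u}.

5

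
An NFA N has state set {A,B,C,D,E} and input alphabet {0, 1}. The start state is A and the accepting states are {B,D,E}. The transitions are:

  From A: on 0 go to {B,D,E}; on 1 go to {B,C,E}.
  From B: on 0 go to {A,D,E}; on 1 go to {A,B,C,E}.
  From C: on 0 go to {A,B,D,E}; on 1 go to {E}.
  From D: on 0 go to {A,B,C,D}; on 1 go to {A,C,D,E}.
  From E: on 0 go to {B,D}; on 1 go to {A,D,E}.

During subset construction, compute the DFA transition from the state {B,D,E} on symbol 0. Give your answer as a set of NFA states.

δ(B,0) = {A,D,E}; δ(D,0) = {A,B,C,D}; δ(E,0) = {B,D}.
Union: {A,B,C,D,E}.

{A,B,C,D,E}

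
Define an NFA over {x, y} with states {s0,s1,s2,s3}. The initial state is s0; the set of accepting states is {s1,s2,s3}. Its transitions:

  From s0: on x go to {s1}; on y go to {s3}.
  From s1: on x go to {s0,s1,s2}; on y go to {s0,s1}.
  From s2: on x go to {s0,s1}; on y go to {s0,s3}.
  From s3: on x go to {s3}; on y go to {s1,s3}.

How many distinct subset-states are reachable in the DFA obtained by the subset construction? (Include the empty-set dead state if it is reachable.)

Start state of the DFA: {s0}.
{s0} --x--> {s1}  [new]
{s0} --y--> {s3}  [new]
{s1} --x--> {s0,s1,s2}  [new]
{s1} --y--> {s0,s1}  [new]
{s3} --x--> {s3}  [seen]
{s3} --y--> {s1,s3}  [new]
{s0,s1,s2} --x--> {s0,s1,s2}  [seen]
{s0,s1,s2} --y--> {s0,s1,s3}  [new]
{s0,s1} --x--> {s0,s1,s2}  [seen]
{s0,s1} --y--> {s0,s1,s3}  [seen]
{s1,s3} --x--> {s0,s1,s2,s3}  [new]
{s1,s3} --y--> {s0,s1,s3}  [seen]
{s0,s1,s3} --x--> {s0,s1,s2,s3}  [seen]
{s0,s1,s3} --y--> {s0,s1,s3}  [seen]
{s0,s1,s2,s3} --x--> {s0,s1,s2,s3}  [seen]
{s0,s1,s2,s3} --y--> {s0,s1,s3}  [seen]
Reachable DFA states: {s0}, {s1}, {s3}, {s0,s1,s2}, {s0,s1}, {s1,s3}, {s0,s1,s3}, {s0,s1,s2,s3}.

8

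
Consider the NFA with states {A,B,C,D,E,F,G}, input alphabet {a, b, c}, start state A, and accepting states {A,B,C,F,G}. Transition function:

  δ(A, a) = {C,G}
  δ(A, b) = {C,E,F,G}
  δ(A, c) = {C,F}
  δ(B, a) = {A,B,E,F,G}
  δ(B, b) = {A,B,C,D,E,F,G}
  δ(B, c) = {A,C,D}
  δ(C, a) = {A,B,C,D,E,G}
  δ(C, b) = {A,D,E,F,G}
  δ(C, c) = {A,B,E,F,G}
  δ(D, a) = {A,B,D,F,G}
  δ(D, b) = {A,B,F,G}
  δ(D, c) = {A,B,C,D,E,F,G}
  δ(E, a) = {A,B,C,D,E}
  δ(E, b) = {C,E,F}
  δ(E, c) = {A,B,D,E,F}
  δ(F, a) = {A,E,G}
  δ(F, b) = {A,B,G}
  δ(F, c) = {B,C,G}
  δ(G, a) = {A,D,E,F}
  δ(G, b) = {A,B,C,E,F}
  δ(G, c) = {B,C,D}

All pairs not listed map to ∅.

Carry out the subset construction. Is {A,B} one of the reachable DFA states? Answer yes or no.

Start state of the DFA: {A}.
{A} --a--> {C,G}  [new]
{A} --b--> {C,E,F,G}  [new]
{A} --c--> {C,F}  [new]
{C,G} --a--> {A,B,C,D,E,F,G}  [new]
{C,G} --b--> {A,B,C,D,E,F,G}  [seen]
{C,G} --c--> {A,B,C,D,E,F,G}  [seen]
{C,E,F,G} --a--> {A,B,C,D,E,F,G}  [seen]
{C,E,F,G} --b--> {A,B,C,D,E,F,G}  [seen]
{C,E,F,G} --c--> {A,B,C,D,E,F,G}  [seen]
{C,F} --a--> {A,B,C,D,E,G}  [new]
{C,F} --b--> {A,B,D,E,F,G}  [new]
{C,F} --c--> {A,B,C,E,F,G}  [new]
{A,B,C,D,E,F,G} --a--> {A,B,C,D,E,F,G}  [seen]
{A,B,C,D,E,F,G} --b--> {A,B,C,D,E,F,G}  [seen]
{A,B,C,D,E,F,G} --c--> {A,B,C,D,E,F,G}  [seen]
{A,B,C,D,E,G} --a--> {A,B,C,D,E,F,G}  [seen]
{A,B,C,D,E,G} --b--> {A,B,C,D,E,F,G}  [seen]
{A,B,C,D,E,G} --c--> {A,B,C,D,E,F,G}  [seen]
{A,B,D,E,F,G} --a--> {A,B,C,D,E,F,G}  [seen]
{A,B,D,E,F,G} --b--> {A,B,C,D,E,F,G}  [seen]
{A,B,D,E,F,G} --c--> {A,B,C,D,E,F,G}  [seen]
{A,B,C,E,F,G} --a--> {A,B,C,D,E,F,G}  [seen]
{A,B,C,E,F,G} --b--> {A,B,C,D,E,F,G}  [seen]
{A,B,C,E,F,G} --c--> {A,B,C,D,E,F,G}  [seen]
Reachable DFA states: {A}, {C,G}, {C,E,F,G}, {C,F}, {A,B,C,D,E,F,G}, {A,B,C,D,E,G}, {A,B,D,E,F,G}, {A,B,C,E,F,G}.
{A,B} is not among them.

no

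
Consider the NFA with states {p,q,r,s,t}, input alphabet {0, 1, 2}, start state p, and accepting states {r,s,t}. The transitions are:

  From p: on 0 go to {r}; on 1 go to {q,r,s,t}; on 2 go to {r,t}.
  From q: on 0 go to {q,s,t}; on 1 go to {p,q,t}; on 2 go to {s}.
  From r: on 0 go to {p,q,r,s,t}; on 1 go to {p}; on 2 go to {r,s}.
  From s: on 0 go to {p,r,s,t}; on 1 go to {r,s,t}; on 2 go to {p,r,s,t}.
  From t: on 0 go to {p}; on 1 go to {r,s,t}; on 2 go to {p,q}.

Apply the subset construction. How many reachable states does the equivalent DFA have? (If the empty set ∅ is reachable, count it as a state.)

Start state of the DFA: {p}.
{p} --0--> {r}  [new]
{p} --1--> {q,r,s,t}  [new]
{p} --2--> {r,t}  [new]
{r} --0--> {p,q,r,s,t}  [new]
{r} --1--> {p}  [seen]
{r} --2--> {r,s}  [new]
{q,r,s,t} --0--> {p,q,r,s,t}  [seen]
{q,r,s,t} --1--> {p,q,r,s,t}  [seen]
{q,r,s,t} --2--> {p,q,r,s,t}  [seen]
{r,t} --0--> {p,q,r,s,t}  [seen]
{r,t} --1--> {p,r,s,t}  [new]
{r,t} --2--> {p,q,r,s}  [new]
{p,q,r,s,t} --0--> {p,q,r,s,t}  [seen]
{p,q,r,s,t} --1--> {p,q,r,s,t}  [seen]
{p,q,r,s,t} --2--> {p,q,r,s,t}  [seen]
{r,s} --0--> {p,q,r,s,t}  [seen]
{r,s} --1--> {p,r,s,t}  [seen]
{r,s} --2--> {p,r,s,t}  [seen]
{p,r,s,t} --0--> {p,q,r,s,t}  [seen]
{p,r,s,t} --1--> {p,q,r,s,t}  [seen]
{p,r,s,t} --2--> {p,q,r,s,t}  [seen]
{p,q,r,s} --0--> {p,q,r,s,t}  [seen]
{p,q,r,s} --1--> {p,q,r,s,t}  [seen]
{p,q,r,s} --2--> {p,r,s,t}  [seen]
Reachable DFA states: {p}, {r}, {q,r,s,t}, {r,t}, {p,q,r,s,t}, {r,s}, {p,r,s,t}, {p,q,r,s}.

8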